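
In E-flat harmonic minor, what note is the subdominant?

Ab

The Eb harmonic minor scale runs Eb F Gb Ab Bb Cb D.
Degree 4 is Ab.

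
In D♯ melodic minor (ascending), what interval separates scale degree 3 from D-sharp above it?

major sixth

Scale degree 3 of D# melodic minor (ascending) is F#.
F# up to D#: letters F→D make it a sixth; 9 semitones makes it major.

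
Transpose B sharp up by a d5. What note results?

F#

A fifth above B lands on the letter F.
A diminished fifth spans 6 semitones, so B# moves to pitch class 6. On the letter F that is F#.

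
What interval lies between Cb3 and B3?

augmented seventh

Counting letters C–D–E–F–G–A–B gives a seventh.
Cb→B = 12 semitones, 1 wider than the major seventh (11), so augmented.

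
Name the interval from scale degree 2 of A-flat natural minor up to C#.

augmented second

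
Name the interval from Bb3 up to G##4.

doubly augmented sixth

The letter names run B→G, a span of 5 letter steps, so the interval is some kind of sixth.
Bb to G## is 11 semitones. A major sixth is 9, so 11 makes it doubly augmented.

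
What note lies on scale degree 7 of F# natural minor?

The F# natural minor scale runs F# G# A B C# D E.
Degree 7 is E.

E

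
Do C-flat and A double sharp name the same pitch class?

Yes

Cb is pitch class 11; A## is pitch class 11.
All spellings map to pitch class 11, so they are enharmonically equivalent.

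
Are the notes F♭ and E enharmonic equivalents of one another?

Yes

Fb = pitch class 4 and E = pitch class 4 — the same pitch class, so they are enharmonic equivalents.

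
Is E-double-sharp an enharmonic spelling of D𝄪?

Two spellings are enharmonically equivalent only if they share a pitch class.
Here E## → 6, D## → 4; 4 ≠ 6, so they are not.

No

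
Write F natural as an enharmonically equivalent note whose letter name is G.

Gbb

Plain G sits 2 semitones above F, so on the letter G the same pitch needs a double flat: Gbb.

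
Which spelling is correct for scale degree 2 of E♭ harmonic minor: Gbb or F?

Each scale degree takes a distinct letter name. Degree 2 of a scale on E must use the letter F.
F and Gbb are enharmonically the same pitch, but only F uses the letter F, so it is the correct spelling here.

F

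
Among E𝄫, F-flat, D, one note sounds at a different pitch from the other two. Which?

Fb

In 12-tone equal temperament, enharmonic equivalents share a pitch class. Ebb is pitch class 2; Fb is pitch class 4; D is pitch class 2.
Ebb and D share pitch class 2, while Fb is pitch class 4.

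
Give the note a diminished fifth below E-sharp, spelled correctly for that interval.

A fifth below E lands on the letter A.
A diminished fifth spans 6 semitones, so E# moves to pitch class 11. On the letter A that is A##.

A##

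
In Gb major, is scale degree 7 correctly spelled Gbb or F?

F

Each scale degree takes a distinct letter name. Degree 7 of a scale on G must use the letter F.
F and Gbb are enharmonically the same pitch, but only F uses the letter F, so it is the correct spelling here.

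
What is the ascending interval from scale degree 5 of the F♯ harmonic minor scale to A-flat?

diminished sixth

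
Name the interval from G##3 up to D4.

Counting letters G–A–B–C–D gives a fifth.
G##→D = 5 semitones, 2 narrower than the perfect fifth (7), so doubly diminished.

doubly diminished fifth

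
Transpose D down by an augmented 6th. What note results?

Fb

D down a major sixth is F, so the target letter is F.
From D, an augmented sixth is 10 semitones down: Fb.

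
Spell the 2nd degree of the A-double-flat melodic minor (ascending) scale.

The Abb melodic minor (ascending) scale runs Abb Bbb Cbb Dbb Ebb Fb Gb.
Degree 2 is Bbb.

Bbb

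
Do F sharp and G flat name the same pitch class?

Yes

F# = pitch class 6 and Gb = pitch class 6 — the same pitch class, so they are enharmonic equivalents.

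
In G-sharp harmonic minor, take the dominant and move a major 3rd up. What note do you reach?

F##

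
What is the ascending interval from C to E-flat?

Counting letters C–D–E gives a third.
C→Eb = 3 semitones, 1 narrower than the major third (4), so minor.

minor third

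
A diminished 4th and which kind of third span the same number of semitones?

major

A diminished fourth spans 4 semitones.
A third spanning 4 semitones is major (the major third is 4).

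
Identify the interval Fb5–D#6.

Counting letters F–G–A–B–C–D gives a sixth.
Fb→D# = 11 semitones, 2 wider than the major sixth (9), so doubly augmented.

doubly augmented sixth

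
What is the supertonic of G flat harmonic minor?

Ab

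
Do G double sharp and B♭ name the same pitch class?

G## is pitch class 9; Bb is pitch class 10.
The pitch classes differ (9 vs. 10), so they are not enharmonic equivalents.

No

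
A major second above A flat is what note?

A up a major second is B, so the target letter is B.
From Ab, a major second is 2 semitones up: Bb.

Bb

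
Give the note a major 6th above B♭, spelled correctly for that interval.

G

B up a major sixth is G#, so the target letter is G.
From Bb, a major sixth is 9 semitones up: G.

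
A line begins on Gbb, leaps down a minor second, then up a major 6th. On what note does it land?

A minor second down from Gbb is Fb (letter F, 1 semitone down).
A major sixth up from Fb is Db (letter D, 9 semitones up).

Db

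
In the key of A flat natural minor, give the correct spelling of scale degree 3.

Cb

Degree 3 takes the letter 2 steps above A, which is C.
In natural minor, degree 3 sits 3 semitones above the tonic. Ab + 3 semitones is pitch class 11, spelled on C as Cb.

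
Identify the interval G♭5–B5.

augmented third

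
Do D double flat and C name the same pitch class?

Yes

Dbb is pitch class 0; C is pitch class 0.
All spellings map to pitch class 0, so they are enharmonically equivalent.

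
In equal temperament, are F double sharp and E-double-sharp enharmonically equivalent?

No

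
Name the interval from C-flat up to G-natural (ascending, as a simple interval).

augmented fifth

The letter names run C→G, a span of 4 letter steps, so the interval is some kind of fifth.
Cb to G is 8 semitones. A perfect fifth is 7, so 8 makes it augmented.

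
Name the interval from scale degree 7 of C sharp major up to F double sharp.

Scale degree 7 of C# major is B#.
B# up to F##: letters B→F make it a fifth; 7 semitones makes it perfect.

perfect fifth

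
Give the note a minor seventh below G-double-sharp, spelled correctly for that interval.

G down a major seventh is Ab, so the target letter is A.
From G##, a minor seventh is 10 semitones down: A##.

A##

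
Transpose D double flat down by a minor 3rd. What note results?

Bbb

D down a major third is Bb, so the target letter is B.
From Dbb, a minor third is 3 semitones down: Bbb.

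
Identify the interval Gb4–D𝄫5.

The letter names run G→D, a span of 4 letter steps, so the interval is some kind of fifth.
Gb to Dbb is 6 semitones. A perfect fifth is 7, so 6 makes it diminished.

diminished fifth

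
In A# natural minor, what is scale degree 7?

Degree 7 takes the letter 6 steps above A, which is G.
In natural minor, degree 7 sits 10 semitones above the tonic. A# + 10 semitones is pitch class 8, spelled on G as G#.

G#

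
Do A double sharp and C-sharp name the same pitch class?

A## is pitch class 11; C# is pitch class 1.
The pitch classes differ (11 vs. 1), so they are not enharmonic equivalents.

No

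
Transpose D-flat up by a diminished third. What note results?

A third above D lands on the letter F.
A diminished third spans 2 semitones, so Db moves to pitch class 3. On the letter F that is Fbb.

Fbb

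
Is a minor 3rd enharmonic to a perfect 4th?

A minor third spans 3 semitones; a perfect fourth spans 5.
The spans differ, so they are not enharmonic equivalents.

No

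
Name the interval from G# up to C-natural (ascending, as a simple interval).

diminished fourth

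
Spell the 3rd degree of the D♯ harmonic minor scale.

Degree 3 takes the letter 2 steps above D, which is F.
In harmonic minor, degree 3 sits 3 semitones above the tonic. D# + 3 semitones is pitch class 6, spelled on F as F#.

F#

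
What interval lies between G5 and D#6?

augmented fifth

The letter names run G→D, a span of 4 letter steps, so the interval is some kind of fifth.
G to D# is 8 semitones. A perfect fifth is 7, so 8 makes it augmented.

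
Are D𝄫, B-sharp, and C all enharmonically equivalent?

Dbb = pitch class 0 and B# = pitch class 0 and C = pitch class 0 — the same pitch class, so they are enharmonic equivalents.

Yes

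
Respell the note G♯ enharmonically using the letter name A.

Plain A sits 1 semitone above G#, so on the letter A the same pitch needs a flat: Ab.

Ab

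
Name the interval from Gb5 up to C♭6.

perfect fourth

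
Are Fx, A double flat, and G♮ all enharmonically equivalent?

Yes

F## is pitch class 7; Abb is pitch class 7; G is pitch class 7.
All spellings map to pitch class 7, so they are enharmonically equivalent.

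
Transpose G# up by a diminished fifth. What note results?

G up a perfect fifth is D, so the target letter is D.
From G#, a diminished fifth is 6 semitones up: D.

D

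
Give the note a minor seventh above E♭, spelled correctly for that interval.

Db

A seventh above E lands on the letter D.
A minor seventh spans 10 semitones, so Eb moves to pitch class 1. On the letter D that is Db.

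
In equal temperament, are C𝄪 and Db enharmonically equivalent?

Two spellings are enharmonically equivalent only if they share a pitch class.
Here C## → 2, Db → 1; 1 ≠ 2, so they are not.

No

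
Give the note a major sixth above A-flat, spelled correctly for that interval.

F

A up a major sixth is F#, so the target letter is F.
From Ab, a major sixth is 9 semitones up: F.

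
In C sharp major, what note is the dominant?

G#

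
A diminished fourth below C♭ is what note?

G

A fourth below C lands on the letter G.
A diminished fourth spans 4 semitones, so Cb moves to pitch class 7. On the letter G that is G.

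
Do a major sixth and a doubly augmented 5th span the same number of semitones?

A major sixth spans 9 semitones; a doubly augmented fifth spans 9.
They are enharmonically equivalent.

Yes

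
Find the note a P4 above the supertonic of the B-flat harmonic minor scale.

The supertonic of Bb harmonic minor is C.
A perfect fourth (5 semitones) above C lands on the letter F, giving F.

F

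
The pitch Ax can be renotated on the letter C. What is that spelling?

Cb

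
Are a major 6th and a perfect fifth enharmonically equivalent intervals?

A major sixth spans 9 semitones; a perfect fifth spans 7.
The spans differ, so they are not enharmonic equivalents.

No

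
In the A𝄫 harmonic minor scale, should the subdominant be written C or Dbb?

Each scale degree takes a distinct letter name. Degree 4 of a scale on A must use the letter D.
Dbb and C are enharmonically the same pitch, but only Dbb uses the letter D, so it is the correct spelling here.

Dbb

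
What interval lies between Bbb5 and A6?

augmented seventh

The letter names run B→A, a span of 6 letter steps, so the interval is some kind of seventh.
Bbb to A is 12 semitones. A major seventh is 11, so 12 makes it augmented.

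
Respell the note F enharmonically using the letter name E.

F is pitch class 5. The letter E alone is pitch class 4.
To reach pitch class 5 from E requires an offset of +1 semitone, i.e. sharp: E#.

E#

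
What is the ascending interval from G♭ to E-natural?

The letter names run G→E, a span of 5 letter steps, so the interval is some kind of sixth.
Gb to E is 10 semitones. A major sixth is 9, so 10 makes it augmented.

augmented sixth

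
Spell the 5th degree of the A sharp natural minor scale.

E#

The A# natural minor scale runs A# B# C# D# E# F# G#.
Degree 5 is E#.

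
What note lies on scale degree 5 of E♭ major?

Bb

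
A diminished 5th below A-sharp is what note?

A fifth below A lands on the letter D.
A diminished fifth spans 6 semitones, so A# moves to pitch class 4. On the letter D that is D##.

D##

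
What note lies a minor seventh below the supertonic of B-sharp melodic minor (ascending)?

D##

The supertonic of B# melodic minor (ascending) is C##.
A minor seventh (10 semitones) below C## lands on the letter D, giving D##.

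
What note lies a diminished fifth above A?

Eb

A fifth above A lands on the letter E.
A diminished fifth spans 6 semitones, so A moves to pitch class 3. On the letter E that is Eb.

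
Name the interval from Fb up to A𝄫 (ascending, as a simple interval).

The letter names run F→A, a span of 2 letter steps, so the interval is some kind of third.
Fb to Abb is 3 semitones. A major third is 4, so 3 makes it minor.

minor third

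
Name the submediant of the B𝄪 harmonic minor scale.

G##

Degree 6 takes the letter 5 steps above B, which is G.
In harmonic minor, degree 6 sits 8 semitones above the tonic. B## + 8 semitones is pitch class 9, spelled on G as G##.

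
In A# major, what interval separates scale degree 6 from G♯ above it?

Scale degree 6 of A# major is F##.
F## up to G#: letters F→G make it a second; 1 semitone makes it minor.

minor second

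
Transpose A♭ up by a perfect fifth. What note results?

Eb

A fifth above A lands on the letter E.
A perfect fifth spans 7 semitones, so Ab moves to pitch class 3. On the letter E that is Eb.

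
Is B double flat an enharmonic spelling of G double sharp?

Yes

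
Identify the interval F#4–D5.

The letter names run F→D, a span of 5 letter steps, so the interval is some kind of sixth.
F# to D is 8 semitones. A major sixth is 9, so 8 makes it minor.

minor sixth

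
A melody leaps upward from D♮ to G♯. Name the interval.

augmented fourth

The letter names run D→G, a span of 3 letter steps, so the interval is some kind of fourth.
D to G# is 6 semitones. A perfect fourth is 5, so 6 makes it augmented.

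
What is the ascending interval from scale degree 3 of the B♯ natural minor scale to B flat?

diminished sixth

Scale degree 3 of B# natural minor is D#.
D# up to Bb: letters D→B make it a sixth; 7 semitones makes it diminished.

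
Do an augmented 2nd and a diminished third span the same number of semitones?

An augmented second spans 3 semitones; a diminished third spans 2.
The spans differ, so they are not enharmonic equivalents.

No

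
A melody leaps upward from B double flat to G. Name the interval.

augmented sixth

Counting letters B–C–D–E–F–G gives a sixth.
Bbb→G = 10 semitones, 1 wider than the major sixth (9), so augmented.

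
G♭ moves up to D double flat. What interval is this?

diminished fifth

The letter names run G→D, a span of 4 letter steps, so the interval is some kind of fifth.
Gb to Dbb is 6 semitones. A perfect fifth is 7, so 6 makes it diminished.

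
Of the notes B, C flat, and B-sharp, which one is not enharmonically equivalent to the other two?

In 12-tone equal temperament, enharmonic equivalents share a pitch class. B is pitch class 11; Cb is pitch class 11; B# is pitch class 0.
B and Cb share pitch class 11, while B# is pitch class 0.

B#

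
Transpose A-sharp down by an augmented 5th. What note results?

D

A fifth below A lands on the letter D.
An augmented fifth spans 8 semitones, so A# moves to pitch class 2. On the letter D that is D.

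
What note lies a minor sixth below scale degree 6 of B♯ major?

Scale degree 6 of B# major is G##.
A minor sixth (8 semitones) below G## lands on the letter B, giving B##.

B##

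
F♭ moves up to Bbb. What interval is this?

perfect fourth

The letter names run F→B, a span of 3 letter steps, so the interval is some kind of fourth.
Fb to Bbb is 5 semitones. A perfect fourth is 5, so 5 makes it perfect.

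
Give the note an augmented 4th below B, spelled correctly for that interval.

A fourth below B lands on the letter F.
An augmented fourth spans 6 semitones, so B moves to pitch class 5. On the letter F that is F.

F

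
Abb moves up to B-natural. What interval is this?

The letter names run A→B, a span of 1 letter step, so the interval is some kind of second.
Abb to B is 4 semitones. A major second is 2, so 4 makes it doubly augmented.

doubly augmented second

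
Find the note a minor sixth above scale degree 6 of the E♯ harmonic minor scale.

Scale degree 6 of E# harmonic minor is C#.
A minor sixth (8 semitones) above C# lands on the letter A, giving A.

A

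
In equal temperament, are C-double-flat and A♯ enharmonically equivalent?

Yes

Cbb is pitch class 10; A# is pitch class 10.
All spellings map to pitch class 10, so they are enharmonically equivalent.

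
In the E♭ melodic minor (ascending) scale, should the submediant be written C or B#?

C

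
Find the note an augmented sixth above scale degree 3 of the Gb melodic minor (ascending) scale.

G

Scale degree 3 of Gb melodic minor (ascending) is Bbb.
An augmented sixth (10 semitones) above Bbb lands on the letter G, giving G.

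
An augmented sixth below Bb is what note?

A sixth below B lands on the letter D.
An augmented sixth spans 10 semitones, so Bb moves to pitch class 0. On the letter D that is Dbb.

Dbb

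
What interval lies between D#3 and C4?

The letter names run D→C, a span of 6 letter steps, so the interval is some kind of seventh.
D# to C is 9 semitones. A major seventh is 11, so 9 makes it diminished.

diminished seventh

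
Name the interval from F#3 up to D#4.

Counting letters F–G–A–B–C–D gives a sixth.
F#→D# = 9 semitones, exactly the major sixth.

major sixth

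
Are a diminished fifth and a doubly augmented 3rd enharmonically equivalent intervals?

Yes

A diminished fifth spans 6 semitones; a doubly augmented third spans 6.
They are enharmonically equivalent.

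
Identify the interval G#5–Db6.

The letter names run G→D, a span of 4 letter steps, so the interval is some kind of fifth.
G# to Db is 5 semitones. A perfect fifth is 7, so 5 makes it doubly diminished.

doubly diminished fifth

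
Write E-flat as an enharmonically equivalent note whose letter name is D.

D#

Plain D sits 1 semitone below Eb, so on the letter D the same pitch needs a sharp: D#.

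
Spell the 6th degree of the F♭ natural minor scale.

The Fb natural minor scale runs Fb Gb Abb Bbb Cb Dbb Ebb.
Degree 6 is Dbb.

Dbb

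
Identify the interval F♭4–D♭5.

major sixth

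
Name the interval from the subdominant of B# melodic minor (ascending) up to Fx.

The subdominant of B# melodic minor (ascending) is E#.
E# up to F##: letters E→F make it a second; 2 semitones makes it major.

major second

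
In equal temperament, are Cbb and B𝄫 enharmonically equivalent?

No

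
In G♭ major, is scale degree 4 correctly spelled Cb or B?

Cb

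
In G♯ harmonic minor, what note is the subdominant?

The G# harmonic minor scale runs G# A# B C# D# E F##.
Degree 4 is C#.

C#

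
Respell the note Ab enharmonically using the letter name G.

Plain G sits 1 semitone below Ab, so on the letter G the same pitch needs a sharp: G#.

G#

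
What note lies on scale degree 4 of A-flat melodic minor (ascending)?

Degree 4 takes the letter 3 steps above A, which is D.
In melodic minor (ascending), degree 4 sits 5 semitones above the tonic. Ab + 5 semitones is pitch class 1, spelled on D as Db.

Db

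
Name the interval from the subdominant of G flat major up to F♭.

The subdominant of Gb major is Cb.
Cb up to Fb: letters C→F make it a fourth; 5 semitones makes it perfect.

perfect fourth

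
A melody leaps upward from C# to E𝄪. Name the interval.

Counting letters C–D–E gives a third.
C#→E## = 5 semitones, 1 wider than the major third (4), so augmented.

augmented third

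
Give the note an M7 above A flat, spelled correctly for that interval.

G

A seventh above A lands on the letter G.
A major seventh spans 11 semitones, so Ab moves to pitch class 7. On the letter G that is G.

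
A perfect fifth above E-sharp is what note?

B#

E up a perfect fifth is B, so the target letter is B.
From E#, a perfect fifth is 7 semitones up: B#.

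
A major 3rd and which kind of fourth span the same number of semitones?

diminished

A major third spans 4 semitones.
A fourth spanning 4 semitones is diminished (the perfect fourth is 5).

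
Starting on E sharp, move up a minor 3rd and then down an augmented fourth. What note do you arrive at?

A minor third up from E# is G# (letter G, 3 semitones up).
An augmented fourth down from G# is D (letter D, 6 semitones down).

D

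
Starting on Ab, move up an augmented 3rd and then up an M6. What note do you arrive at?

A#

An augmented third up from Ab is C# (letter C, 5 semitones up).
A major sixth up from C# is A# (letter A, 9 semitones up).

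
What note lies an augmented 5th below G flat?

Cbb

A fifth below G lands on the letter C.
An augmented fifth spans 8 semitones, so Gb moves to pitch class 10. On the letter C that is Cbb.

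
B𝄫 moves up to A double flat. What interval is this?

The letter names run B→A, a span of 6 letter steps, so the interval is some kind of seventh.
Bbb to Abb is 10 semitones. A major seventh is 11, so 10 makes it minor.

minor seventh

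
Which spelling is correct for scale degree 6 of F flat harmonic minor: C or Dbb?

Dbb

Each scale degree takes a distinct letter name. Degree 6 of a scale on F must use the letter D.
Dbb and C are enharmonically the same pitch, but only Dbb uses the letter D, so it is the correct spelling here.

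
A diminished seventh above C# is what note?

Bb

C up a major seventh is B, so the target letter is B.
From C#, a diminished seventh is 9 semitones up: Bb.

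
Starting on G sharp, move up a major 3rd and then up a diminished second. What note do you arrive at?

C

A major third up from G# is B# (letter B, 4 semitones up).
A diminished second up from B# is C (letter C, 0 semitones up).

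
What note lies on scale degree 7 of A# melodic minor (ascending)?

G##

The A# melodic minor (ascending) scale runs A# B# C# D# E# F## G##.
Degree 7 is G##.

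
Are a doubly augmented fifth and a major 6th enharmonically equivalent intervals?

Yes

A doubly augmented fifth spans 9 semitones; a major sixth spans 9.
They are enharmonically equivalent.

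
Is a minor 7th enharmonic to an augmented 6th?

A minor seventh spans 10 semitones; an augmented sixth spans 10.
They are enharmonically equivalent.

Yes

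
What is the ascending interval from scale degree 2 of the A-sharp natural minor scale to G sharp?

Scale degree 2 of A# natural minor is B#.
B# up to G#: letters B→G make it a sixth; 8 semitones makes it minor.

minor sixth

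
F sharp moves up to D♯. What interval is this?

The letter names run F→D, a span of 5 letter steps, so the interval is some kind of sixth.
F# to D# is 9 semitones. A major sixth is 9, so 9 makes it major.

major sixth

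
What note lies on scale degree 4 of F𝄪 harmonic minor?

B#

The F## harmonic minor scale runs F## G## A# B# C## D# E##.
Degree 4 is B#.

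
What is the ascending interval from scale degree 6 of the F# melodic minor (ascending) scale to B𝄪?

Scale degree 6 of F# melodic minor (ascending) is D#.
D# up to B##: letters D→B make it a sixth; 10 semitones makes it augmented.

augmented sixth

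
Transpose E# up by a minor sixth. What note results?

C#

E up a major sixth is C#, so the target letter is C.
From E#, a minor sixth is 8 semitones up: C#.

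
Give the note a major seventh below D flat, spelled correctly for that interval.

Ebb

D down a major seventh is Eb, so the target letter is E.
From Db, a major seventh is 11 semitones down: Ebb.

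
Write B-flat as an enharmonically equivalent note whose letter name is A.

Bb is pitch class 10. The letter A alone is pitch class 9.
To reach pitch class 10 from A requires an offset of +1 semitone, i.e. sharp: A#.

A#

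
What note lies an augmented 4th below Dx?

A fourth below D lands on the letter A.
An augmented fourth spans 6 semitones, so D## moves to pitch class 10. On the letter A that is A#.

A#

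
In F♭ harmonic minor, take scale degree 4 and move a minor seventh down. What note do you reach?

Scale degree 4 of Fb harmonic minor is Bbb.
A minor seventh (10 semitones) below Bbb lands on the letter C, giving Cb.

Cb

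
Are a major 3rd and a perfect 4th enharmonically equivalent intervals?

A major third spans 4 semitones; a perfect fourth spans 5.
The spans differ, so they are not enharmonic equivalents.

No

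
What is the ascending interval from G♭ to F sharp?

augmented seventh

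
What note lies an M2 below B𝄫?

Abb

B down a major second is A, so the target letter is A.
From Bbb, a major second is 2 semitones down: Abb.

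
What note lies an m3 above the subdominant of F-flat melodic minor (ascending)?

Dbb

The subdominant of Fb melodic minor (ascending) is Bbb.
A minor third (3 semitones) above Bbb lands on the letter D, giving Dbb.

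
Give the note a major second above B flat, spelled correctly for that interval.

A second above B lands on the letter C.
A major second spans 2 semitones, so Bb moves to pitch class 0. On the letter C that is C.

C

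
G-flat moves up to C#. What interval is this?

The letter names run G→C, a span of 3 letter steps, so the interval is some kind of fourth.
Gb to C# is 7 semitones. A perfect fourth is 5, so 7 makes it doubly augmented.

doubly augmented fourth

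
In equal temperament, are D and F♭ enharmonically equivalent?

D is pitch class 2; Fb is pitch class 4.
The pitch classes differ (2 vs. 4), so they are not enharmonic equivalents.

No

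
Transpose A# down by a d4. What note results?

A down a perfect fourth is E, so the target letter is E.
From A#, a diminished fourth is 4 semitones down: E##.

E##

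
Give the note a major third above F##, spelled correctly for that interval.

A##

A third above F lands on the letter A.
A major third spans 4 semitones, so F## moves to pitch class 11. On the letter A that is A##.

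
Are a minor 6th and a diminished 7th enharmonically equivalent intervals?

No

A minor sixth spans 8 semitones; a diminished seventh spans 9.
The spans differ, so they are not enharmonic equivalents.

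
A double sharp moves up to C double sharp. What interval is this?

The letter names run A→C, a span of 2 letter steps, so the interval is some kind of third.
A## to C## is 3 semitones. A major third is 4, so 3 makes it minor.

minor third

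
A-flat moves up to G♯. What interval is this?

The letter names run A→G, a span of 6 letter steps, so the interval is some kind of seventh.
Ab to G# is 12 semitones. A major seventh is 11, so 12 makes it augmented.

augmented seventh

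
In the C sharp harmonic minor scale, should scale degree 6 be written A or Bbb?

A

Each scale degree takes a distinct letter name. Degree 6 of a scale on C must use the letter A.
A and Bbb are enharmonically the same pitch, but only A uses the letter A, so it is the correct spelling here.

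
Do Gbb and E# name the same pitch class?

Yes

Gbb is pitch class 5; E# is pitch class 5.
All spellings map to pitch class 5, so they are enharmonically equivalent.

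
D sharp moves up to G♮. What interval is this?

Counting letters D–E–F–G gives a fourth.
D#→G = 4 semitones, 1 narrower than the perfect fourth (5), so diminished.

diminished fourth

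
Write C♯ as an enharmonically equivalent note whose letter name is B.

Plain B sits 2 semitones below C#, so on the letter B the same pitch needs a double sharp: B##.

B##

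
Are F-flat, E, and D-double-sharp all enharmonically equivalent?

Yes

Fb is pitch class 4; E is pitch class 4; D## is pitch class 4.
All spellings map to pitch class 4, so they are enharmonically equivalent.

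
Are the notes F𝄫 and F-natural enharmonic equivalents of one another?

Fbb is pitch class 3; F is pitch class 5.
The pitch classes differ (3 vs. 5), so they are not enharmonic equivalents.

No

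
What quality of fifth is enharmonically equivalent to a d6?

perfect

A diminished sixth spans 7 semitones.
A fifth spanning 7 semitones is perfect (the perfect fifth is 7).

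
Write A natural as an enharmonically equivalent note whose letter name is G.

G##

A is pitch class 9. The letter G alone is pitch class 7.
To reach pitch class 9 from G requires an offset of +2 semitones, i.e. double sharp: G##.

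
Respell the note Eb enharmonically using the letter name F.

Fbb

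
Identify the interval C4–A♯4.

The letter names run C→A, a span of 5 letter steps, so the interval is some kind of sixth.
C to A# is 10 semitones. A major sixth is 9, so 10 makes it augmented.

augmented sixth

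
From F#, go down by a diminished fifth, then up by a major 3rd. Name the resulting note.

D##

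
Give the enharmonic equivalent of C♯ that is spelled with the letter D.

Db

Plain D sits 1 semitone above C#, so on the letter D the same pitch needs a flat: Db.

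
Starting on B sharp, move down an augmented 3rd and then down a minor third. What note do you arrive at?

E

An augmented third down from B# is G (letter G, 5 semitones down).
A minor third down from G is E (letter E, 3 semitones down).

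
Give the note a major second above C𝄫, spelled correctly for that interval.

Dbb

A second above C lands on the letter D.
A major second spans 2 semitones, so Cbb moves to pitch class 0. On the letter D that is Dbb.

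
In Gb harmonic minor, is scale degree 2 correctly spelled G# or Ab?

Ab

Each scale degree takes a distinct letter name. Degree 2 of a scale on G must use the letter A.
Ab and G# are enharmonically the same pitch, but only Ab uses the letter A, so it is the correct spelling here.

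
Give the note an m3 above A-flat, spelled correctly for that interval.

Cb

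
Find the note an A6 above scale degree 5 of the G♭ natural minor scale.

B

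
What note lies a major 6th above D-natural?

B

D up a major sixth is B, so the target letter is B.
From D, a major sixth is 9 semitones up: B.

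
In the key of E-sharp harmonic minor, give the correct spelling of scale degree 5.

B#

The E# harmonic minor scale runs E# F## G# A# B# C# D##.
Degree 5 is B#.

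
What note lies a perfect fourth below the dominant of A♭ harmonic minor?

Bb

The dominant of Ab harmonic minor is Eb.
A perfect fourth (5 semitones) below Eb lands on the letter B, giving Bb.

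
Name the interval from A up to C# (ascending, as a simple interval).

Counting letters A–B–C gives a third.
A→C# = 4 semitones, exactly the major third.

major third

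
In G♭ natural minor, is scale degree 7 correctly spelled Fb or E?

Fb

Each scale degree takes a distinct letter name. Degree 7 of a scale on G must use the letter F.
Fb and E are enharmonically the same pitch, but only Fb uses the letter F, so it is the correct spelling here.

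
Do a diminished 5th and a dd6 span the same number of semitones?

Yes

A diminished fifth spans 6 semitones; a doubly diminished sixth spans 6.
They are enharmonically equivalent.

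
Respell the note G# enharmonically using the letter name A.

G# is pitch class 8. The letter A alone is pitch class 9.
To reach pitch class 8 from A requires an offset of -1 semitone, i.e. flat: Ab.

Ab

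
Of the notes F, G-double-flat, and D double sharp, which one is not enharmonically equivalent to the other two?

In 12-tone equal temperament, enharmonic equivalents share a pitch class. F is pitch class 5; Gbb is pitch class 5; D## is pitch class 4.
F and Gbb share pitch class 5, while D## is pitch class 4.

D##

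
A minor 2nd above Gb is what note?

Abb

A second above G lands on the letter A.
A minor second spans 1 semitone, so Gb moves to pitch class 7. On the letter A that is Abb.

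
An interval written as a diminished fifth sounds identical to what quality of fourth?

A diminished fifth spans 6 semitones.
A fourth spanning 6 semitones is augmented (the perfect fourth is 5).

augmented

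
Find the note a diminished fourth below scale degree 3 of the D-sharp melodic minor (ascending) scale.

C##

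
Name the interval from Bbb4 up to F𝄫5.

diminished fifth

The letter names run B→F, a span of 4 letter steps, so the interval is some kind of fifth.
Bbb to Fbb is 6 semitones. A perfect fifth is 7, so 6 makes it diminished.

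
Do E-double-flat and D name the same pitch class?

Yes

Ebb = pitch class 2 and D = pitch class 2 — the same pitch class, so they are enharmonic equivalents.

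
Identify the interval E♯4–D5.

diminished seventh

The letter names run E→D, a span of 6 letter steps, so the interval is some kind of seventh.
E# to D is 9 semitones. A major seventh is 11, so 9 makes it diminished.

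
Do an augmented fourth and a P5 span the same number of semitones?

An augmented fourth spans 6 semitones; a perfect fifth spans 7.
The spans differ, so they are not enharmonic equivalents.

No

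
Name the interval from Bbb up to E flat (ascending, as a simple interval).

Counting letters B–C–D–E gives a fourth.
Bbb→Eb = 6 semitones, 1 wider than the perfect fourth (5), so augmented.

augmented fourth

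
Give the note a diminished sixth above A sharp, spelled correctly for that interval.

F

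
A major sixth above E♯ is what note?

C##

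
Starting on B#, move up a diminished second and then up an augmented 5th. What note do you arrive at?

A diminished second up from B# is C (letter C, 0 semitones up).
An augmented fifth up from C is G# (letter G, 8 semitones up).

G#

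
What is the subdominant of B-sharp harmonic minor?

E#

Degree 4 takes the letter 3 steps above B, which is E.
In harmonic minor, degree 4 sits 5 semitones above the tonic. B# + 5 semitones is pitch class 5, spelled on E as E#.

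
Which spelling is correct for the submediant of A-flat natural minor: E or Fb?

Each scale degree takes a distinct letter name. Degree 6 of a scale on A must use the letter F.
Fb and E are enharmonically the same pitch, but only Fb uses the letter F, so it is the correct spelling here.

Fb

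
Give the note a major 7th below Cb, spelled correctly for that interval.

Dbb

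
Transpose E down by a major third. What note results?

A third below E lands on the letter C.
A major third spans 4 semitones, so E moves to pitch class 0. On the letter C that is C.

C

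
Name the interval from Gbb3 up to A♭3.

augmented second

Counting letters G–A gives a second.
Gbb→Ab = 3 semitones, 1 wider than the major second (2), so augmented.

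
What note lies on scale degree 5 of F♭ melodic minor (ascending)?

Cb

The Fb melodic minor (ascending) scale runs Fb Gb Abb Bbb Cb Db Eb.
Degree 5 is Cb.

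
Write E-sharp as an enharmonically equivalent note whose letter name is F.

F

Plain F sits at the same pitch as E#, so on the letter F the same pitch needs a natural: F.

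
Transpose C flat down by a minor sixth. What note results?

Eb

C down a major sixth is Eb, so the target letter is E.
From Cb, a minor sixth is 8 semitones down: Eb.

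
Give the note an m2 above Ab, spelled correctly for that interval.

Bbb

A up a major second is B, so the target letter is B.
From Ab, a minor second is 1 semitone up: Bbb.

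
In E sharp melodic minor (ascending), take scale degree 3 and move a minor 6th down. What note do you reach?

Scale degree 3 of E# melodic minor (ascending) is G#.
A minor sixth (8 semitones) below G# lands on the letter B, giving B#.

B#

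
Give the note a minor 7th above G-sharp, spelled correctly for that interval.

F#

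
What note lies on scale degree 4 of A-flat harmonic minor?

Db

Degree 4 takes the letter 3 steps above A, which is D.
In harmonic minor, degree 4 sits 5 semitones above the tonic. Ab + 5 semitones is pitch class 1, spelled on D as Db.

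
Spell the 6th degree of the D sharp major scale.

B#

Degree 6 takes the letter 5 steps above D, which is B.
In major, degree 6 sits 9 semitones above the tonic. D# + 9 semitones is pitch class 0, spelled on B as B#.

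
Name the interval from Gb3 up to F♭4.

Counting letters G–A–B–C–D–E–F gives a seventh.
Gb→Fb = 10 semitones, 1 narrower than the major seventh (11), so minor.

minor seventh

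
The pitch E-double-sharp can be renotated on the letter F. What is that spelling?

F#

Plain F sits 1 semitone below E##, so on the letter F the same pitch needs a sharp: F#.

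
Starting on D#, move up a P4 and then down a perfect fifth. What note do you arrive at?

A perfect fourth up from D# is G# (letter G, 5 semitones up).
A perfect fifth down from G# is C# (letter C, 7 semitones down).

C#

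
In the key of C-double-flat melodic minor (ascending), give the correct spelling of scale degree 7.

Degree 7 takes the letter 6 steps above C, which is B.
In melodic minor (ascending), degree 7 sits 11 semitones above the tonic. Cbb + 11 semitones is pitch class 9, spelled on B as Bbb.

Bbb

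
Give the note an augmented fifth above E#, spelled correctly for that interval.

B##

A fifth above E lands on the letter B.
An augmented fifth spans 8 semitones, so E# moves to pitch class 1. On the letter B that is B##.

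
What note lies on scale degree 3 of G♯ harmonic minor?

The G# harmonic minor scale runs G# A# B C# D# E F##.
Degree 3 is B.

B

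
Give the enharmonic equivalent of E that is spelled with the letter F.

Fb

E is pitch class 4. The letter F alone is pitch class 5.
To reach pitch class 4 from F requires an offset of -1 semitone, i.e. flat: Fb.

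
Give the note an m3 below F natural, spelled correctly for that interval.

D

A third below F lands on the letter D.
A minor third spans 3 semitones, so F moves to pitch class 2. On the letter D that is D.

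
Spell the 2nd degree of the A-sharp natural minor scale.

B#

Degree 2 takes the letter 1 step above A, which is B.
In natural minor, degree 2 sits 2 semitones above the tonic. A# + 2 semitones is pitch class 0, spelled on B as B#.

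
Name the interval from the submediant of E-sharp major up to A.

The submediant of E# major is C##.
C## up to A: letters C→A make it a sixth; 7 semitones makes it diminished.

diminished sixth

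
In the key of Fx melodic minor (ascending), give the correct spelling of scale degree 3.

Degree 3 takes the letter 2 steps above F, which is A.
In melodic minor (ascending), degree 3 sits 3 semitones above the tonic. F## + 3 semitones is pitch class 10, spelled on A as A#.

A#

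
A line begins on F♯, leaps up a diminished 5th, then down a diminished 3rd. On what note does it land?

A diminished fifth up from F# is C (letter C, 6 semitones up).
A diminished third down from C is A# (letter A, 2 semitones down).

A#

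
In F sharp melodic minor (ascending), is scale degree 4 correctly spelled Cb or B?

Each scale degree takes a distinct letter name. Degree 4 of a scale on F must use the letter B.
B and Cb are enharmonically the same pitch, but only B uses the letter B, so it is the correct spelling here.

B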